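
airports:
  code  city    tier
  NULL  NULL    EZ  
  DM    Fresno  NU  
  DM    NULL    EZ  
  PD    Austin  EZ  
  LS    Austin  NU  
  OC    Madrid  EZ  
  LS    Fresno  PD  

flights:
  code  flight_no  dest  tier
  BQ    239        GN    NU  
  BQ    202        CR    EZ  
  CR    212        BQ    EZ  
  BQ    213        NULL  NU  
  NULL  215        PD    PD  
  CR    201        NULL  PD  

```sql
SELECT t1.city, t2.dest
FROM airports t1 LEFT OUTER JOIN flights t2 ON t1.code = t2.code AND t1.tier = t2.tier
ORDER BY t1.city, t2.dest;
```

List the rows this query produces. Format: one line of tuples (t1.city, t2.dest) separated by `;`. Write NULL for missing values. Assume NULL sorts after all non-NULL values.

(Austin, NULL); (Austin, NULL); (Fresno, NULL); (Fresno, NULL); (Madrid, NULL); (NULL, NULL); (NULL, NULL)

LEFT JOIN keeps every row from `airports`; unmatched rows get NULL for `flights`'s columns.
Matching on t1.code = t2.code AND t1.tier = t2.tier. A NULL in a compared column never satisfies the condition.
- t1 (code=NULL, tier=EZ) has no partner → padded with NULL.
- t1 (code=DM, tier=NU) has no partner → padded with NULL.
- t1 (code=DM, tier=EZ) has no partner → padded with NULL.
- t1 (code=PD, tier=EZ) has no partner → padded with NULL.
- t1 (code=LS, tier=NU) has no partner → padded with NULL.
- t1 (code=OC, tier=EZ) has no partner → padded with NULL.
- t1 (code=LS, tier=PD) has no partner → padded with NULL.
After projecting and ordering:
t1.city | t2.dest
Austin | NULL
Austin | NULL
Fresno | NULL
Fresno | NULL
Madrid | NULL
NULL | NULL
NULL | NULL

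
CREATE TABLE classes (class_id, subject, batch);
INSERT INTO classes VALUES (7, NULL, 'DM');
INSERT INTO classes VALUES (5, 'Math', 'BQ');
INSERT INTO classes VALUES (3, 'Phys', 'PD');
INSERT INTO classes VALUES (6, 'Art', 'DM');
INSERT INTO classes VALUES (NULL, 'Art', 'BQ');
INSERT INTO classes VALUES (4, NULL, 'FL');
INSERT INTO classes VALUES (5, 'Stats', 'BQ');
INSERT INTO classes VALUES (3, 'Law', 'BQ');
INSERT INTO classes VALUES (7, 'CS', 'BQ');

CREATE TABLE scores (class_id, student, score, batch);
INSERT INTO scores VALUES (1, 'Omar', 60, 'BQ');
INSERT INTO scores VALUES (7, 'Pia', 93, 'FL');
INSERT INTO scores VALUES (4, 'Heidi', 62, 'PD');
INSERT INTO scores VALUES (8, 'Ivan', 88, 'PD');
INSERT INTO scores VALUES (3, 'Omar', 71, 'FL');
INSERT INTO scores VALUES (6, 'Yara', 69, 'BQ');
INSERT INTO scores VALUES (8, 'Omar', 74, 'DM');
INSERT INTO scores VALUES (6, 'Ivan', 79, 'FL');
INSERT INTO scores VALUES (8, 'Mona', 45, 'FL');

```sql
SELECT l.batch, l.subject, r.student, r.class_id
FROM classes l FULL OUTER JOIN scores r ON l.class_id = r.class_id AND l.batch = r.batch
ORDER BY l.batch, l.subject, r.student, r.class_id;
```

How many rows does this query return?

FULL OUTER JOIN keeps every row from both sides; unmatched rows get NULL for the other side's columns.
Matching on l.class_id = r.class_id AND l.batch = r.batch. A NULL in a compared column never satisfies the condition.
- class_id=7, batch=DM: no r row matches, row kept with r columns NULL.
- class_id=5, batch=BQ: no r row matches, row kept with r columns NULL.
- class_id=3, batch=PD: no r row matches, row kept with r columns NULL.
- class_id=6, batch=DM: no r row matches, row kept with r columns NULL.
- class_id=NULL, batch=BQ: no r row matches, row kept with r columns NULL.
- class_id=4, batch=FL: no r row matches, row kept with r columns NULL.
- class_id=5, batch=BQ: no r row matches, row kept with r columns NULL.
- class_id=3, batch=BQ: no r row matches, row kept with r columns NULL.
- class_id=7, batch=BQ: no r row matches, row kept with r columns NULL.
- 9 r row(s) had no l match → kept, l columns NULL.
Total: 0 matched + 18 padded = 18 rows.

18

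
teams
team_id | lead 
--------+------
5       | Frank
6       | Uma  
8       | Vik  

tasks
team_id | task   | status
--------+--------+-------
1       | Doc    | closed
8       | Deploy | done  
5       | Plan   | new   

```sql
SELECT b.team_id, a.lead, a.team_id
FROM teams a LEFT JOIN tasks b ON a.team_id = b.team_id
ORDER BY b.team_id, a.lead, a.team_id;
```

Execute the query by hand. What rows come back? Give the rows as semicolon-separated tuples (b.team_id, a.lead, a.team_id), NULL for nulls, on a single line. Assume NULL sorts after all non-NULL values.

(5, Frank, 5); (8, Vik, 8); (NULL, Uma, 6)

LEFT JOIN keeps every row from `teams`; unmatched rows get NULL for `tasks`'s columns.
Matching on a.team_id = b.team_id.
- team_id=5: 1 matching b row(s), so 1 row(s) emitted.
- team_id=6: no b row matches, row kept with b columns NULL.
- team_id=8: 1 matching b row(s), so 1 row(s) emitted.
After projecting and ordering:
b.team_id | a.lead | a.team_id
5 | Frank | 5
8 | Vik | 8
NULL | Uma | 6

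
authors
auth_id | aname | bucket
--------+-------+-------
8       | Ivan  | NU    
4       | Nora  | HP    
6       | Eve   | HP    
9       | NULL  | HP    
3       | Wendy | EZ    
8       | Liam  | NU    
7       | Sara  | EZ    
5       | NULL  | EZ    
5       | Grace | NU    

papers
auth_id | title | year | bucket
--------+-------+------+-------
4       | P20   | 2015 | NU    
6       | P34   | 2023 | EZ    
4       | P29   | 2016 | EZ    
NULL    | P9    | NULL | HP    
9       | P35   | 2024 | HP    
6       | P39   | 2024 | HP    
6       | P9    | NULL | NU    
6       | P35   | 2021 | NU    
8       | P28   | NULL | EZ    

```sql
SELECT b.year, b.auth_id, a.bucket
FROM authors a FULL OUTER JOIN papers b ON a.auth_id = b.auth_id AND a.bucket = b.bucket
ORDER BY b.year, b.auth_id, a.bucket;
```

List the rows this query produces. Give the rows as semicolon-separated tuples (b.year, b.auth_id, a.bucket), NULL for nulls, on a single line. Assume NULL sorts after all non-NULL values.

(2015, 4, NULL); (2016, 4, NULL); (2021, 6, NULL); (2023, 6, NULL); (2024, 6, HP); (2024, 9, HP); (NULL, 6, NULL); (NULL, 8, NULL); (NULL, NULL, EZ); (NULL, NULL, EZ); (NULL, NULL, EZ); (NULL, NULL, HP); (NULL, NULL, NU); (NULL, NULL, NU); (NULL, NULL, NU); (NULL, NULL, NULL)

FULL OUTER JOIN keeps every row from both sides; unmatched rows get NULL for the other side's columns.
Matching on a.auth_id = b.auth_id AND a.bucket = b.bucket. A NULL in a compared column never satisfies the condition.
Matched pairs: 2; unmatched a rows kept: 7; unmatched b rows kept: 7.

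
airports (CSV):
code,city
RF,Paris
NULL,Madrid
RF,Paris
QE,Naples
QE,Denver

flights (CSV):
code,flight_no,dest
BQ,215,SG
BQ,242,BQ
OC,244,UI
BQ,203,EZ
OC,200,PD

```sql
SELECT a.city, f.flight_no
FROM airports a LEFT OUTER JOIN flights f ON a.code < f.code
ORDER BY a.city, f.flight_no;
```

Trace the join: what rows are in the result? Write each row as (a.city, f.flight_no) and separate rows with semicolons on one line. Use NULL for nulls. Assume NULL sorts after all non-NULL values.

(Denver, NULL); (Madrid, NULL); (Naples, NULL); (Paris, NULL); (Paris, NULL)

LEFT JOIN keeps every row from `airports`; unmatched rows get NULL for `flights`'s columns.
Matching on a.code < f.code. A NULL in a compared column never satisfies the condition.
- a[0] code=RF → no match; kept with NULLs on the f side.
- a[1] code=NULL → no match; kept with NULLs on the f side.
- a[2] code=RF → no match; kept with NULLs on the f side.
- a[3] code=QE → no match; kept with NULLs on the f side.
- a[4] code=QE → no match; kept with NULLs on the f side.
After projecting and ordering:
a.city | f.flight_no
Denver | NULL
Madrid | NULL
Naples | NULL
Paris | NULL
Paris | NULL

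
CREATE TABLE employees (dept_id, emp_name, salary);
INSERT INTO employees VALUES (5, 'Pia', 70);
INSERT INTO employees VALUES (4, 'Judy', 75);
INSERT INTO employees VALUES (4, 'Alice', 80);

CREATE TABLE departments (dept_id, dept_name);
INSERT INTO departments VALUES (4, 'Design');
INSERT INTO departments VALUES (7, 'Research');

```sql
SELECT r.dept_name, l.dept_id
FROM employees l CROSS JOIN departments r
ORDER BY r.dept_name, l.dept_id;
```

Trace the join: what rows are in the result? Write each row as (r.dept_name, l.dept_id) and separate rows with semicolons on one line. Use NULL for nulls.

CROSS JOIN pairs every row of `employees` with every row of `departments`: 3 × 2 = 6 rows.
After projecting and ordering:
r.dept_name | l.dept_id
Design | 4
Design | 4
Design | 5
Research | 4
Research | 4
Research | 5

(Design, 4); (Design, 4); (Design, 5); (Research, 4); (Research, 4); (Research, 5)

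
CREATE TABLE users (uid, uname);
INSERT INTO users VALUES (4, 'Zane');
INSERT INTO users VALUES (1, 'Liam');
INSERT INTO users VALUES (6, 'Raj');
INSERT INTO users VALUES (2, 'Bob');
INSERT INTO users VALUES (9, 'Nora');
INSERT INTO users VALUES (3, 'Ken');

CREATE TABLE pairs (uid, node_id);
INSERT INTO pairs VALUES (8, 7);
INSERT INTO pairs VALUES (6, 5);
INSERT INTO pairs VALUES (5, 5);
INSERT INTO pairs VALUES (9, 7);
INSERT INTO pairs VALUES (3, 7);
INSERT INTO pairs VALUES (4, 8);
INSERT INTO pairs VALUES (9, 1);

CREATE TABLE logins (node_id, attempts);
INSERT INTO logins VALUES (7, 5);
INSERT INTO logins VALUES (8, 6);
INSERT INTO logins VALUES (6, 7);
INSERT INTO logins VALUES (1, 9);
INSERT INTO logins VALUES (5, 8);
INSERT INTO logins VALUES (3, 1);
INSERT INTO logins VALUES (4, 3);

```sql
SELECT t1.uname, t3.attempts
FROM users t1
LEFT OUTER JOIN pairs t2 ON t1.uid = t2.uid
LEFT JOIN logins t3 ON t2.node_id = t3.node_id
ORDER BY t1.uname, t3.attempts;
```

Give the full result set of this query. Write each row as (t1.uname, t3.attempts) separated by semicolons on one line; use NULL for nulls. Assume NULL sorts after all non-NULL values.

(Bob, NULL); (Ken, 5); (Liam, NULL); (Nora, 5); (Nora, 9); (Raj, 8); (Zane, 6)

Evaluate left to right. First `users t1 LEFT JOIN pairs t2` on uid: 7 row(s).
Then LEFT JOIN `logins t3` on node_id: each of those 7 rows is kept; rows whose t2.node_id has no match in t3 get NULL for t3's columns.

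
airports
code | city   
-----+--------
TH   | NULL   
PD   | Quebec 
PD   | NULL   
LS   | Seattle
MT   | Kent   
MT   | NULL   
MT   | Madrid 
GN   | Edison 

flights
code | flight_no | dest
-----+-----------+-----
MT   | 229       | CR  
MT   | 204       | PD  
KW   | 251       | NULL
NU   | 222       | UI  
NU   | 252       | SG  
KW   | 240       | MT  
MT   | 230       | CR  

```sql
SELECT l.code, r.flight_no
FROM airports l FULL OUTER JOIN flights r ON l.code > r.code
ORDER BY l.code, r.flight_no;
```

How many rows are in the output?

30

FULL OUTER JOIN keeps every row from both sides; unmatched rows get NULL for the other side's columns.
Matching on l.code > r.code.
Matched pairs: 29; unmatched l rows kept: 1; unmatched r rows kept: 0.
Total: 29 matched + 1 padded = 30 rows.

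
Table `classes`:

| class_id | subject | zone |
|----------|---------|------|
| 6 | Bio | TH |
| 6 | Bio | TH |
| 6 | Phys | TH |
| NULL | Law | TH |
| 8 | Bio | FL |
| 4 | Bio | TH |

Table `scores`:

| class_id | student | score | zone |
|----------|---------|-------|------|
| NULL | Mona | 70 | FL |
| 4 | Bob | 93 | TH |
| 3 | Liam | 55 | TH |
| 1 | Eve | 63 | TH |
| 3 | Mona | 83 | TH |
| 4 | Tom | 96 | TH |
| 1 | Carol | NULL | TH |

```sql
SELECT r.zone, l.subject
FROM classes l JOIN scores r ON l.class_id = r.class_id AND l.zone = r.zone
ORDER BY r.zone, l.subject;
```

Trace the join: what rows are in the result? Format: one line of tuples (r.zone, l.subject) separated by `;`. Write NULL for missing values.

INNER JOIN keeps only pairs where the ON condition holds.
Matching on l.class_id = r.class_id AND l.zone = r.zone. A NULL in a compared column never satisfies the condition.
Matched pairs: 2.

(TH, Bio); (TH, Bio)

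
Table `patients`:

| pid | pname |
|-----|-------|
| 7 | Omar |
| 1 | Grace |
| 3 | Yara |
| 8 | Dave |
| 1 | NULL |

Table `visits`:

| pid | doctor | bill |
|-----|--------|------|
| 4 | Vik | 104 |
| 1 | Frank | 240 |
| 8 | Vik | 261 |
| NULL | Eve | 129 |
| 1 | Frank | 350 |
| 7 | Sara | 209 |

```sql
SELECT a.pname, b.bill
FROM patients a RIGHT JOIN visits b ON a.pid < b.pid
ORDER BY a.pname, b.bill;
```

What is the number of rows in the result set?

13

RIGHT JOIN keeps every row from `visits`; unmatched rows get NULL for `patients`'s columns.
Matching on a.pid < b.pid. A NULL in a compared column never satisfies the condition.
- pid=7: 1 matching b row(s), so 1 row(s) emitted.
- pid=1: 3 matching b row(s), so 3 row(s) emitted.
- pid=3: 3 matching b row(s), so 3 row(s) emitted.
- pid=8: no matching b row.
- pid=1: 3 matching b row(s), so 3 row(s) emitted.
- plus 3 unmatched b row(s), each kept with NULL a columns.
Total: 10 matched + 3 padded = 13 rows.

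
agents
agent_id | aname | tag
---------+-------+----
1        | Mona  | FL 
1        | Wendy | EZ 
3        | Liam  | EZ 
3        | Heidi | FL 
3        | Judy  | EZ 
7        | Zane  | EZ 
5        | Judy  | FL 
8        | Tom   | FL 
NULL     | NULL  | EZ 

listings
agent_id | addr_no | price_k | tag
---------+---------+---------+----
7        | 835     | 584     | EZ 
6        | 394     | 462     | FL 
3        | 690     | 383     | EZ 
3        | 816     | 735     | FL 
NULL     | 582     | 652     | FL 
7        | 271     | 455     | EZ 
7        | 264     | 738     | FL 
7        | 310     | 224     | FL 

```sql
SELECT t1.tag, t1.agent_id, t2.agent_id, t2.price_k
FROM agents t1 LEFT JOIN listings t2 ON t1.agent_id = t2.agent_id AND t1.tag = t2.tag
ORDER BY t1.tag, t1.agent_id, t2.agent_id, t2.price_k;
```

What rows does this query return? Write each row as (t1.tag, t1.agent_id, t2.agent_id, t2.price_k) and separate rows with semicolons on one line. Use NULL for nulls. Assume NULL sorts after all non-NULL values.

(EZ, 1, NULL, NULL); (EZ, 3, 3, 383); (EZ, 3, 3, 383); (EZ, 7, 7, 455); (EZ, 7, 7, 584); (EZ, NULL, NULL, NULL); (FL, 1, NULL, NULL); (FL, 3, 3, 735); (FL, 5, NULL, NULL); (FL, 8, NULL, NULL)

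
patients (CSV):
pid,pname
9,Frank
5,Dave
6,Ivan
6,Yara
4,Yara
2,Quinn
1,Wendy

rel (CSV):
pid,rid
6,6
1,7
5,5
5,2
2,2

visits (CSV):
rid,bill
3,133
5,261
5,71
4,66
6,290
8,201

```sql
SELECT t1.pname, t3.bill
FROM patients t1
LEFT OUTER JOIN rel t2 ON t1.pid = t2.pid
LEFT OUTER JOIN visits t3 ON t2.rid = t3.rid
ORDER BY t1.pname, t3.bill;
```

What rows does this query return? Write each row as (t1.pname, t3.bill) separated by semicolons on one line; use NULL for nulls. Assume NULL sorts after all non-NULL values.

(Dave, 71); (Dave, 261); (Dave, NULL); (Frank, NULL); (Ivan, 290); (Quinn, NULL); (Wendy, NULL); (Yara, 290); (Yara, NULL)

Step 1 — t1 LEFT JOIN t2 on pid → 8 row(s).
Then LEFT JOIN `visits t3` on rid: each of those 8 rows is kept; rows whose t2.rid has no match in t3 get NULL for t3's columns.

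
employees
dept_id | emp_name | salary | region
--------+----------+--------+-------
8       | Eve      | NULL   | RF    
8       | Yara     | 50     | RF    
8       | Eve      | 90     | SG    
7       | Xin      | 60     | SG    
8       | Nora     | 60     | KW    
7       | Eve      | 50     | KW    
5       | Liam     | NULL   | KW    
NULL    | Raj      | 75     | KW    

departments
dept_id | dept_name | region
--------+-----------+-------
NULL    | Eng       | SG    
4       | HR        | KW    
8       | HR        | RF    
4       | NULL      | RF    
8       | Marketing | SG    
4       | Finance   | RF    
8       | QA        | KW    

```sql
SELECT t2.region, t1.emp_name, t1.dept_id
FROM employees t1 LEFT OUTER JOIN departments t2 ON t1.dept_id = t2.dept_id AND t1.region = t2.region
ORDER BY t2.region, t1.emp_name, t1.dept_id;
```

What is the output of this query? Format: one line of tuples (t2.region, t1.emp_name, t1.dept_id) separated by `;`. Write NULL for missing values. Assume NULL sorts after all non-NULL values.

(KW, Nora, 8); (RF, Eve, 8); (RF, Yara, 8); (SG, Eve, 8); (NULL, Eve, 7); (NULL, Liam, 5); (NULL, Raj, NULL); (NULL, Xin, 7)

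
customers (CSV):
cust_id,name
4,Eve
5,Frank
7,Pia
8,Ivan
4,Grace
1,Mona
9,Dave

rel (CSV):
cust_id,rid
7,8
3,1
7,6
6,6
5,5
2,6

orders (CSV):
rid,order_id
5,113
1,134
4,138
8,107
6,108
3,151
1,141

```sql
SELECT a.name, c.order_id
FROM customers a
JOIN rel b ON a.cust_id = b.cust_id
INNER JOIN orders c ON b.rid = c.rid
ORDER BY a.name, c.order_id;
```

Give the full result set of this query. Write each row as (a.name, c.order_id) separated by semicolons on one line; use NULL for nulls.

Step 1 — a INNER JOIN b on cust_id → 3 row(s).
Then INNER JOIN `orders c` on rid: keep only rows whose b.rid appears in c.

(Frank, 113); (Pia, 107); (Pia, 108)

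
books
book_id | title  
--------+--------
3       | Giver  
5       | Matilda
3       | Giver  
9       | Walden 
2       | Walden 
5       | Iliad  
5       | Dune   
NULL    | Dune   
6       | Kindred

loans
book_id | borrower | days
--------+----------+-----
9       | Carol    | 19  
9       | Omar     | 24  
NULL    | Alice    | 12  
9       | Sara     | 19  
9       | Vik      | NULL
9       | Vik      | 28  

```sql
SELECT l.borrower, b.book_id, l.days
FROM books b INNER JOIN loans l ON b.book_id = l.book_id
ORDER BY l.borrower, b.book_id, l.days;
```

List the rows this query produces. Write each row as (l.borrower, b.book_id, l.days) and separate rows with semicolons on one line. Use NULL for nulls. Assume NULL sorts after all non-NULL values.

INNER JOIN keeps only pairs where the ON condition holds.
Matching on b.book_id = l.book_id. A NULL in a compared column never satisfies the condition.
- book_id=3: no matching l row, dropped.
- book_id=5: no matching l row, dropped.
- book_id=3: no matching l row, dropped.
- book_id=9: 5 matching l row(s), so 5 row(s) emitted.
- book_id=2: no matching l row, dropped.
- book_id=5: no matching l row, dropped.
- book_id=5: no matching l row, dropped.
- book_id=NULL: no matching l row, dropped.
- book_id=6: no matching l row, dropped.
After projecting and ordering:
l.borrower | b.book_id | l.days
Carol | 9 | 19
Omar | 9 | 24
Sara | 9 | 19
Vik | 9 | 28
Vik | 9 | NULL

(Carol, 9, 19); (Omar, 9, 24); (Sara, 9, 19); (Vik, 9, 28); (Vik, 9, NULL)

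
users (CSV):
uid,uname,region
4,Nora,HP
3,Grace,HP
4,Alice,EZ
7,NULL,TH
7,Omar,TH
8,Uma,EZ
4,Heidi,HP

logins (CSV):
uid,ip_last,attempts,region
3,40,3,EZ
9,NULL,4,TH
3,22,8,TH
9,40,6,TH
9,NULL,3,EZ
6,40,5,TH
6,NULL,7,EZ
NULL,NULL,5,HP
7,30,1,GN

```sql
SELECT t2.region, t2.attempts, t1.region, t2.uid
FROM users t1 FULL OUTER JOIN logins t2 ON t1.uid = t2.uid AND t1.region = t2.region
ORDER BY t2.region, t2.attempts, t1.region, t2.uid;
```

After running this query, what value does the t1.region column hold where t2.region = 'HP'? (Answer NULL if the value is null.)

FULL OUTER JOIN keeps every row from both sides; unmatched rows get NULL for the other side's columns.
Matching on t1.uid = t2.uid AND t1.region = t2.region. A NULL in a compared column never satisfies the condition.
- t1 row (uid=4, region=HP): no match → kept, t2 columns NULL.
- t1 row (uid=3, region=HP): no match → kept, t2 columns NULL.
- t1 row (uid=4, region=EZ): no match → kept, t2 columns NULL.
- t1 row (uid=7, region=TH): no match → kept, t2 columns NULL.
- t1 row (uid=7, region=TH): no match → kept, t2 columns NULL.
- t1 row (uid=8, region=EZ): no match → kept, t2 columns NULL.
- t1 row (uid=4, region=HP): no match → kept, t2 columns NULL.
- plus 9 unmatched t2 row(s), each kept with NULL t1 columns.

NULL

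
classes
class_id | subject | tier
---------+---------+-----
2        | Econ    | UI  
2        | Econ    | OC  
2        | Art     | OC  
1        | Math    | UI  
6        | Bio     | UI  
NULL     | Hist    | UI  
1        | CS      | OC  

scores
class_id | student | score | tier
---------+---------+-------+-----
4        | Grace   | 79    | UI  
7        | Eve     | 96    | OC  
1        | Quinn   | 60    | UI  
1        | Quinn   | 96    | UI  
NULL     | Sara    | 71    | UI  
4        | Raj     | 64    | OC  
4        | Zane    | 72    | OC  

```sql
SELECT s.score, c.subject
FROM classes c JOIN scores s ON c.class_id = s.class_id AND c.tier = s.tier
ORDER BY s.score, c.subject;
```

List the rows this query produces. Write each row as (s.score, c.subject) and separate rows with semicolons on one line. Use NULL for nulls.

(60, Math); (96, Math)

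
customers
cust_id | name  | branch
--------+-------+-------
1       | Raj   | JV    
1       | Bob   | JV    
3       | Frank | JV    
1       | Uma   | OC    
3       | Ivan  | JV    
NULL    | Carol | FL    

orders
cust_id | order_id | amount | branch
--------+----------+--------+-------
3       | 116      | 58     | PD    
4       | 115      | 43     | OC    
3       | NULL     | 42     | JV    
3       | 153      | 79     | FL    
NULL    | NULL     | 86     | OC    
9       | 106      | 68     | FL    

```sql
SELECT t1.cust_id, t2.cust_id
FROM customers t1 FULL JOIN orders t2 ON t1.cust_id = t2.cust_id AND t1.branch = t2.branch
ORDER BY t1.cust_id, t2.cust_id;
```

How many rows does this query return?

FULL OUTER JOIN keeps every row from both sides; unmatched rows get NULL for the other side's columns.
Matching on t1.cust_id = t2.cust_id AND t1.branch = t2.branch. A NULL in a compared column never satisfies the condition.
- t1[0] cust_id=1, branch=JV → no match; kept with NULLs on the t2 side.
- t1[1] cust_id=1, branch=JV → no match; kept with NULLs on the t2 side.
- t1[2] cust_id=3, branch=JV → 1 match(es) in t2 → 1 row(s).
- t1[3] cust_id=1, branch=OC → no match; kept with NULLs on the t2 side.
- t1[4] cust_id=3, branch=JV → 1 match(es) in t2 → 1 row(s).
- t1[5] cust_id=NULL, branch=FL → no match; kept with NULLs on the t2 side.
- 5 t2 row(s) had no t1 match → kept, t1 columns NULL.
Total: 2 matched + 9 padded = 11 rows.

11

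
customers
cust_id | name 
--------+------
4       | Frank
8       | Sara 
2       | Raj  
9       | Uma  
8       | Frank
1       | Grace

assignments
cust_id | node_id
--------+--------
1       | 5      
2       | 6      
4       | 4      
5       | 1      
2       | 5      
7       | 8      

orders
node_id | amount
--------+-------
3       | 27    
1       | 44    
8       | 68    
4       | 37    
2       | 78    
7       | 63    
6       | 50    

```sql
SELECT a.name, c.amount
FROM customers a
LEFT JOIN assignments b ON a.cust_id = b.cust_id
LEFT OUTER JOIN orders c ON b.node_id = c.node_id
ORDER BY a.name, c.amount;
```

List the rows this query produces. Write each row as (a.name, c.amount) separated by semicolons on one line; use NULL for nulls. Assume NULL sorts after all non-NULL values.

(Frank, 37); (Frank, NULL); (Grace, NULL); (Raj, 50); (Raj, NULL); (Sara, NULL); (Uma, NULL)

Step 1 — a LEFT JOIN b on cust_id → 7 row(s).
Then LEFT JOIN `orders c` on node_id: each of those 7 rows is kept; rows whose b.node_id has no match in c get NULL for c's columns.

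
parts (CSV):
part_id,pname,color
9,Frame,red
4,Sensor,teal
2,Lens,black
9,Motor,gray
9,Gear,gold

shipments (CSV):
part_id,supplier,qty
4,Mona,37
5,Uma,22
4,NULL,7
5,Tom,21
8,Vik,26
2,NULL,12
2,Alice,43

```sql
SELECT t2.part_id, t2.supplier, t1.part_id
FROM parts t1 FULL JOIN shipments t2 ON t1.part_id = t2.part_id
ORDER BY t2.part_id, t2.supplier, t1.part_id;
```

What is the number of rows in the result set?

10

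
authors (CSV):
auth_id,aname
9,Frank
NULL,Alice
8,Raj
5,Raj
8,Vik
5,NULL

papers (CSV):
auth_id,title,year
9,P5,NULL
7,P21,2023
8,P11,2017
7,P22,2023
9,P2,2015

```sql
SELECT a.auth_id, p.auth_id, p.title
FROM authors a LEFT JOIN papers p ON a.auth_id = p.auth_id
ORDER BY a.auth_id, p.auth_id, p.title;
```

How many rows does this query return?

LEFT JOIN keeps every row from `authors`; unmatched rows get NULL for `papers`'s columns.
Matching on a.auth_id = p.auth_id. A NULL in a compared column never satisfies the condition.
- a[0] auth_id=9 → 2 match(es) in p → 2 row(s).
- a[1] auth_id=NULL → no match; kept with NULLs on the p side.
- a[2] auth_id=8 → 1 match(es) in p → 1 row(s).
- a[3] auth_id=5 → no match; kept with NULLs on the p side.
- a[4] auth_id=8 → 1 match(es) in p → 1 row(s).
- a[5] auth_id=5 → no match; kept with NULLs on the p side.
Total: 4 matched + 3 padded = 7 rows.

7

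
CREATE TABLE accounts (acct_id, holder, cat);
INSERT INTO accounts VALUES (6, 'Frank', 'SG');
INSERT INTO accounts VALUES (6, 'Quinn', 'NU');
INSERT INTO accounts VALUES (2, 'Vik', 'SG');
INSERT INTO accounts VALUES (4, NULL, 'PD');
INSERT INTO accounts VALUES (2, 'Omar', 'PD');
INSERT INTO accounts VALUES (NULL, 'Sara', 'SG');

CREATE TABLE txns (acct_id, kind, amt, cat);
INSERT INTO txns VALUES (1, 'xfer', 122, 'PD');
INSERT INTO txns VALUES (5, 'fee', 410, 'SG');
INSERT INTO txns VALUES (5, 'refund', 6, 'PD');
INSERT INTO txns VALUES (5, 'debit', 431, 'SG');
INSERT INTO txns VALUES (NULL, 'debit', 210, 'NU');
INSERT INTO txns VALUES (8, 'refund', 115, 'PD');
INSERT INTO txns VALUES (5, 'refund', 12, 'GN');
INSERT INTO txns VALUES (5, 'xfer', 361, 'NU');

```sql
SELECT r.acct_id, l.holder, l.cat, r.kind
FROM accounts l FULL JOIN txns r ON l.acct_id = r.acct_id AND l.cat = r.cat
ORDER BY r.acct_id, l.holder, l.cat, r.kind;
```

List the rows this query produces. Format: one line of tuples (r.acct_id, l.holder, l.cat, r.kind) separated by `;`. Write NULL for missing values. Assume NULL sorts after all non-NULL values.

FULL OUTER JOIN keeps every row from both sides; unmatched rows get NULL for the other side's columns.
Matching on l.acct_id = r.acct_id AND l.cat = r.cat. A NULL in a compared column never satisfies the condition.
- acct_id=6, cat=SG: no r row matches, row kept with r columns NULL.
- acct_id=6, cat=NU: no r row matches, row kept with r columns NULL.
- acct_id=2, cat=SG: no r row matches, row kept with r columns NULL.
- acct_id=4, cat=PD: no r row matches, row kept with r columns NULL.
- acct_id=2, cat=PD: no r row matches, row kept with r columns NULL.
- acct_id=NULL, cat=SG: no r row matches, row kept with r columns NULL.
- plus 8 unmatched r row(s), each kept with NULL l columns.

(1, NULL, NULL, xfer); (5, NULL, NULL, debit); (5, NULL, NULL, fee); (5, NULL, NULL, refund); (5, NULL, NULL, refund); (5, NULL, NULL, xfer); (8, NULL, NULL, refund); (NULL, Frank, SG, NULL); (NULL, Omar, PD, NULL); (NULL, Quinn, NU, NULL); (NULL, Sara, SG, NULL); (NULL, Vik, SG, NULL); (NULL, NULL, PD, NULL); (NULL, NULL, NULL, debit)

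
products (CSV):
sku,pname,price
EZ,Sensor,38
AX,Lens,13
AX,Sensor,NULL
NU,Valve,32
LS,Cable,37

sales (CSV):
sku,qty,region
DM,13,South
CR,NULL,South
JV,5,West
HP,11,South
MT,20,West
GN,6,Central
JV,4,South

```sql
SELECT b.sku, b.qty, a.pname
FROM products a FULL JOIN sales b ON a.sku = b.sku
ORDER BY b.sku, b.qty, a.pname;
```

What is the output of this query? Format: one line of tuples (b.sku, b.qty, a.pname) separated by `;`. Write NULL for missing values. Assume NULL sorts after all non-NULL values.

FULL OUTER JOIN keeps every row from both sides; unmatched rows get NULL for the other side's columns.
Matching on a.sku = b.sku.
Matched pairs: 0; unmatched a rows kept: 5; unmatched b rows kept: 7.

(CR, NULL, NULL); (DM, 13, NULL); (GN, 6, NULL); (HP, 11, NULL); (JV, 4, NULL); (JV, 5, NULL); (MT, 20, NULL); (NULL, NULL, Cable); (NULL, NULL, Lens); (NULL, NULL, Sensor); (NULL, NULL, Sensor); (NULL, NULL, Valve)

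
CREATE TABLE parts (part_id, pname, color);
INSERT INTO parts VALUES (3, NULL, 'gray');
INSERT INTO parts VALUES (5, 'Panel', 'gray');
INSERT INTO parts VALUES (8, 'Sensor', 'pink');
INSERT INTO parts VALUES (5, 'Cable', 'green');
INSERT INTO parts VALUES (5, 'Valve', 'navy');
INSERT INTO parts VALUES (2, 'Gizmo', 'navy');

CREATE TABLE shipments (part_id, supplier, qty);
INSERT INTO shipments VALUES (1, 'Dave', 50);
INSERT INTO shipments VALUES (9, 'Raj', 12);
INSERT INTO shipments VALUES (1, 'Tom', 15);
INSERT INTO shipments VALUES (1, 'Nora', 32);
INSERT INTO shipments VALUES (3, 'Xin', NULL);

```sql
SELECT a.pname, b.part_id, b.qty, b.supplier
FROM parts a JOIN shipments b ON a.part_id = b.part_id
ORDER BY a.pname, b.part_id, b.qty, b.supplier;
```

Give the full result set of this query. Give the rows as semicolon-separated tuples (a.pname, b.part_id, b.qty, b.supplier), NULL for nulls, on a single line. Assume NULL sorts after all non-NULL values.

INNER JOIN keeps only pairs where the ON condition holds.
Matching on a.part_id = b.part_id.
Matched pairs: 1.

(NULL, 3, NULL, Xin)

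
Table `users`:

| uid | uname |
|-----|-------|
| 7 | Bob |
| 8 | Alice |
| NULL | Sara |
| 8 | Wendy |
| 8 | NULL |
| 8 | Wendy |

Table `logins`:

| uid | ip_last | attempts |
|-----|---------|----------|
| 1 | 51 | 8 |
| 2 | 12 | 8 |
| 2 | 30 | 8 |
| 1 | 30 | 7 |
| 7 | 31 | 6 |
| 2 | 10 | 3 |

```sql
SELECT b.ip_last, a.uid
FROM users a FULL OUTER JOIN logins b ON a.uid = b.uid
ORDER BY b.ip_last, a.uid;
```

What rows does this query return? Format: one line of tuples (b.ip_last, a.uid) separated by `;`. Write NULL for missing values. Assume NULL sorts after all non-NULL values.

(10, NULL); (12, NULL); (30, NULL); (30, NULL); (31, 7); (51, NULL); (NULL, 8); (NULL, 8); (NULL, 8); (NULL, 8); (NULL, NULL)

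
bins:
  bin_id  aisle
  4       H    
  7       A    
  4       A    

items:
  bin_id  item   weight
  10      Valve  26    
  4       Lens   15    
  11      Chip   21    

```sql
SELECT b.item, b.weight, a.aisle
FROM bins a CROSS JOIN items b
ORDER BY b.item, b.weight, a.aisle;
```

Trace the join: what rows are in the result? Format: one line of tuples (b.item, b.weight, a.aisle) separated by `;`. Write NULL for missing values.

(Chip, 21, A); (Chip, 21, A); (Chip, 21, H); (Lens, 15, A); (Lens, 15, A); (Lens, 15, H); (Valve, 26, A); (Valve, 26, A); (Valve, 26, H)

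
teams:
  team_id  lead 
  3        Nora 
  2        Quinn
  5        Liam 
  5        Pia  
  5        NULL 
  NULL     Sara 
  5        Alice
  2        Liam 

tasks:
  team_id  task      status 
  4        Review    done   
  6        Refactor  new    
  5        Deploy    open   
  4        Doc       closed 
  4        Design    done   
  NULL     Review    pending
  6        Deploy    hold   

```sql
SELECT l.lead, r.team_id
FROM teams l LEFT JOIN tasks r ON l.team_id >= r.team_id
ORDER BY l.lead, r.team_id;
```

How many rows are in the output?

LEFT JOIN keeps every row from `teams`; unmatched rows get NULL for `tasks`'s columns.
Matching on l.team_id >= r.team_id. A NULL in a compared column never satisfies the condition.
Matched pairs: 16; unmatched l rows kept: 4.
Total: 16 matched + 4 padded = 20 rows.

20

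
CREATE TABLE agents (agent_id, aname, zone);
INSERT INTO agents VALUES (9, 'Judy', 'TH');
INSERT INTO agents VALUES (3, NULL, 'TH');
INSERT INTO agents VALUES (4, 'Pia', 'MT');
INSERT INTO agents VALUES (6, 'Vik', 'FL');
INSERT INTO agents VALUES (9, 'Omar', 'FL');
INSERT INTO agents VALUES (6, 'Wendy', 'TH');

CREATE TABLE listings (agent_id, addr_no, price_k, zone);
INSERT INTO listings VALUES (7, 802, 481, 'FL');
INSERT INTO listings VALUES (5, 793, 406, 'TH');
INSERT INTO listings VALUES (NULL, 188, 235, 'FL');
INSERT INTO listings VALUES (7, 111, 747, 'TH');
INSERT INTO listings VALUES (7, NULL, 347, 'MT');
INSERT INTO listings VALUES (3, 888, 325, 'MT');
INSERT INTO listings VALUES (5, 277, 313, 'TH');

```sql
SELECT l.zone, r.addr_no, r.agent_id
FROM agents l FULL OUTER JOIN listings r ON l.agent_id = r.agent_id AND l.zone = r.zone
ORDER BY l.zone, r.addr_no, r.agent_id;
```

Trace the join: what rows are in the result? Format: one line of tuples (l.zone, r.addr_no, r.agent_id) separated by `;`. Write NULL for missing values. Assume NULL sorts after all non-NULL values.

(FL, NULL, NULL); (FL, NULL, NULL); (MT, NULL, NULL); (TH, NULL, NULL); (TH, NULL, NULL); (TH, NULL, NULL); (NULL, 111, 7); (NULL, 188, NULL); (NULL, 277, 5); (NULL, 793, 5); (NULL, 802, 7); (NULL, 888, 3); (NULL, NULL, 7)

FULL OUTER JOIN keeps every row from both sides; unmatched rows get NULL for the other side's columns.
Matching on l.agent_id = r.agent_id AND l.zone = r.zone. A NULL in a compared column never satisfies the condition.
Matched pairs: 0; unmatched l rows kept: 6; unmatched r rows kept: 7.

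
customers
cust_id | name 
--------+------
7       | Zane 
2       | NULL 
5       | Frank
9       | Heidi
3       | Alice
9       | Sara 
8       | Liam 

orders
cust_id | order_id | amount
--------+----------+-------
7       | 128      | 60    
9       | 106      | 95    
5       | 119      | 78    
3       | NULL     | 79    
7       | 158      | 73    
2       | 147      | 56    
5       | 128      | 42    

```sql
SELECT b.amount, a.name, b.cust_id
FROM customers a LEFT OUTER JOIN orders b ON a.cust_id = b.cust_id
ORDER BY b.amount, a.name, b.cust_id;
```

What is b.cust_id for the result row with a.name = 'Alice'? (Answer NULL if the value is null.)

LEFT JOIN keeps every row from `customers`; unmatched rows get NULL for `orders`'s columns.
Matching on a.cust_id = b.cust_id.
- a row (cust_id=7): matches 2 b row(s) → 2 output row(s).
- a row (cust_id=2): matches 1 b row(s) → 1 output row(s).
- a row (cust_id=5): matches 2 b row(s) → 2 output row(s).
- a row (cust_id=9): matches 1 b row(s) → 1 output row(s).
- a row (cust_id=3): matches 1 b row(s) → 1 output row(s).
- a row (cust_id=9): matches 1 b row(s) → 1 output row(s).
- a row (cust_id=8): no match → kept, b columns NULL.

3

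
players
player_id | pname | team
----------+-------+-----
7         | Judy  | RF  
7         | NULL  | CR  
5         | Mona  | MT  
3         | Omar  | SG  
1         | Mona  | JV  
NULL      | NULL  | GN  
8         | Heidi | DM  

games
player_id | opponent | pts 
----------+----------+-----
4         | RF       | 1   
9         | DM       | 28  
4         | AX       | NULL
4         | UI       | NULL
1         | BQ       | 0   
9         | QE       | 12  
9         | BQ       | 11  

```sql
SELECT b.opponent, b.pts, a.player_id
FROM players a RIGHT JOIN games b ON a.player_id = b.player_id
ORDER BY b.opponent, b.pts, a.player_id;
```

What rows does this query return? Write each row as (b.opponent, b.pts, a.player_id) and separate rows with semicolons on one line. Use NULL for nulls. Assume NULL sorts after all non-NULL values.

RIGHT JOIN keeps every row from `games`; unmatched rows get NULL for `players`'s columns.
Matching on a.player_id = b.player_id. A NULL in a compared column never satisfies the condition.
- a (player_id=7) has no partner in b.
- a (player_id=7) has no partner in b.
- a (player_id=5) has no partner in b.
- a (player_id=3) has no partner in b.
- a (player_id=1) pairs with 1 row(s) of b.
- a (player_id=NULL) has no partner in b.
- a (player_id=8) has no partner in b.
- 6 b row(s) had no a match → kept, a columns NULL.
After projecting and ordering:
b.opponent | b.pts | a.player_id
AX | NULL | NULL
BQ | 0 | 1
BQ | 11 | NULL
DM | 28 | NULL
QE | 12 | NULL
RF | 1 | NULL
UI | NULL | NULL

(AX, NULL, NULL); (BQ, 0, 1); (BQ, 11, NULL); (DM, 28, NULL); (QE, 12, NULL); (RF, 1, NULL); (UI, NULL, NULL)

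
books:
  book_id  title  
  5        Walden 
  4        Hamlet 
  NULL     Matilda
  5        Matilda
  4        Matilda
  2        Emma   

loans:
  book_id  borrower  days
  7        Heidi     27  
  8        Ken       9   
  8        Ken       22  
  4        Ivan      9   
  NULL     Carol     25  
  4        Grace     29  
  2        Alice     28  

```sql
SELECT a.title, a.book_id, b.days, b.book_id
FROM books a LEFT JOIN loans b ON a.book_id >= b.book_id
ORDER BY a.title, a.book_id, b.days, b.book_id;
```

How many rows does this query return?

14

LEFT JOIN keeps every row from `books`; unmatched rows get NULL for `loans`'s columns.
Matching on a.book_id >= b.book_id. A NULL in a compared column never satisfies the condition.
- a row (book_id=5): matches 3 b row(s) → 3 output row(s).
- a row (book_id=4): matches 3 b row(s) → 3 output row(s).
- a row (book_id=NULL): no match → kept, b columns NULL.
- a row (book_id=5): matches 3 b row(s) → 3 output row(s).
- a row (book_id=4): matches 3 b row(s) → 3 output row(s).
- a row (book_id=2): matches 1 b row(s) → 1 output row(s).
Total: 13 matched + 1 padded = 14 rows.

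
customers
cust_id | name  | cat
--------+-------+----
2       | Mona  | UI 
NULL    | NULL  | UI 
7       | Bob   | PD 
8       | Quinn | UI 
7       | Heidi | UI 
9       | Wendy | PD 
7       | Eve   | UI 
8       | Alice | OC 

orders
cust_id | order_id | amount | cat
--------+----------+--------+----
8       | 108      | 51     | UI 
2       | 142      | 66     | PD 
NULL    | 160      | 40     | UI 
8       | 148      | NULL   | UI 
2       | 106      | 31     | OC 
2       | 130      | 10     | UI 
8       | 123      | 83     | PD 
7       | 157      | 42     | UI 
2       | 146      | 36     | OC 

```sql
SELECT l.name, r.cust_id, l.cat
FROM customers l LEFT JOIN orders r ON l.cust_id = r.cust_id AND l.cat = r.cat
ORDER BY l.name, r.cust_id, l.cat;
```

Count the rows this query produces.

LEFT JOIN keeps every row from `customers`; unmatched rows get NULL for `orders`'s columns.
Matching on l.cust_id = r.cust_id AND l.cat = r.cat. A NULL in a compared column never satisfies the condition.
Matched pairs: 5; unmatched l rows kept: 4.
Total: 5 matched + 4 padded = 9 rows.

9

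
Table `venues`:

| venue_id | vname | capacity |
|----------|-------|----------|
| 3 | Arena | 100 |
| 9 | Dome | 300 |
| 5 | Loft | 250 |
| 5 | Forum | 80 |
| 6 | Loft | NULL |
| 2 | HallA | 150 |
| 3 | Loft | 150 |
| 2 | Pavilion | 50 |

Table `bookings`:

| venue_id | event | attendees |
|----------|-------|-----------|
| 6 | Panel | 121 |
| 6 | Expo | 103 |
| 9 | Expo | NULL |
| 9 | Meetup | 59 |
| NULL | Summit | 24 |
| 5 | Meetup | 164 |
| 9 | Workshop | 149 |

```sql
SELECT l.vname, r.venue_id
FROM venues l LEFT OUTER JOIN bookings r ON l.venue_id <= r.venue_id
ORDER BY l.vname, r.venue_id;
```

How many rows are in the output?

LEFT JOIN keeps every row from `venues`; unmatched rows get NULL for `bookings`'s columns.
Matching on l.venue_id <= r.venue_id. A NULL in a compared column never satisfies the condition.
- l[0] venue_id=3 → 6 match(es) in r → 6 row(s).
- l[1] venue_id=9 → 3 match(es) in r → 3 row(s).
- l[2] venue_id=5 → 6 match(es) in r → 6 row(s).
- l[3] venue_id=5 → 6 match(es) in r → 6 row(s).
- l[4] venue_id=6 → 5 match(es) in r → 5 row(s).
- l[5] venue_id=2 → 6 match(es) in r → 6 row(s).
- l[6] venue_id=3 → 6 match(es) in r → 6 row(s).
- l[7] venue_id=2 → 6 match(es) in r → 6 row(s).
Total: 44 rows.

44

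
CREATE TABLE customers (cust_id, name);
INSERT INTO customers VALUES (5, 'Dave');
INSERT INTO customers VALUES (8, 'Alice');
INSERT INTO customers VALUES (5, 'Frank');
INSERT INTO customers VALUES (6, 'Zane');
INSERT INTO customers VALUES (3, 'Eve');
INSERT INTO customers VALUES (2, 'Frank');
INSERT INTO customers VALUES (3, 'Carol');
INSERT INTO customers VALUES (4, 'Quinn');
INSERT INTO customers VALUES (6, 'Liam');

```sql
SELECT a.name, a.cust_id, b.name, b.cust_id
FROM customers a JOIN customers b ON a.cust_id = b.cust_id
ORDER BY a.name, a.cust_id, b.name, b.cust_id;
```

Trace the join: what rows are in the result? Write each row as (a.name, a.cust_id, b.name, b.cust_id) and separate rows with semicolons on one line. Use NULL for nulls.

(Alice, 8, Alice, 8); (Carol, 3, Carol, 3); (Carol, 3, Eve, 3); (Dave, 5, Dave, 5); (Dave, 5, Frank, 5); (Eve, 3, Carol, 3); (Eve, 3, Eve, 3); (Frank, 2, Frank, 2); (Frank, 5, Dave, 5); (Frank, 5, Frank, 5); (Liam, 6, Liam, 6); (Liam, 6, Zane, 6); (Quinn, 4, Quinn, 4); (Zane, 6, Liam, 6); (Zane, 6, Zane, 6)

INNER JOIN keeps only pairs where the ON condition holds.
Matching on a.cust_id = b.cust_id.
Matched pairs: 15.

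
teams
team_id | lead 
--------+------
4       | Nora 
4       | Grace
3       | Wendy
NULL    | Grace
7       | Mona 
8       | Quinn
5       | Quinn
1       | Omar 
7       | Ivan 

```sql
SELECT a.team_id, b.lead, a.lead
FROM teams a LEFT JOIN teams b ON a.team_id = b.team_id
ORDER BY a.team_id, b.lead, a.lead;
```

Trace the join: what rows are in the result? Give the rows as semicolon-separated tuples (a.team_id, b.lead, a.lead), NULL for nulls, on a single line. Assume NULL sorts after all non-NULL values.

(1, Omar, Omar); (3, Wendy, Wendy); (4, Grace, Grace); (4, Grace, Nora); (4, Nora, Grace); (4, Nora, Nora); (5, Quinn, Quinn); (7, Ivan, Ivan); (7, Ivan, Mona); (7, Mona, Ivan); (7, Mona, Mona); (8, Quinn, Quinn); (NULL, NULL, Grace)

LEFT JOIN keeps every row from `teams a`; unmatched rows get NULL for `teams b`'s columns.
Matching on a.team_id = b.team_id. A NULL in a compared column never satisfies the condition.
Matched pairs: 12; unmatched a rows kept: 1.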